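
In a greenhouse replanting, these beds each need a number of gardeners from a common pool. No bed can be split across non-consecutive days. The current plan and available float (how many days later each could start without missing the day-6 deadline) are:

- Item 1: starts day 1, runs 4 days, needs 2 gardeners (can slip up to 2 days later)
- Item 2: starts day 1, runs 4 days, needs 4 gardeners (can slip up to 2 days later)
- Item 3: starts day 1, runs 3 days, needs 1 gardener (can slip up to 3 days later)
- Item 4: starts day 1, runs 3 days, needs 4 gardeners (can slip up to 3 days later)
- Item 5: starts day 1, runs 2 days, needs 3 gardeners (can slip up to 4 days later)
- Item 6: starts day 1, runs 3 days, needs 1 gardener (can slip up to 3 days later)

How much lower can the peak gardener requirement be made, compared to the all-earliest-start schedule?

5

Early-start peak: d1:15  d2:15  d3:12  d4:6  d5:0  d6:0 ⇒ 15.
Leveled (Item 1@1, Item 2@1, Item 3@1, Item 4@4, Item 5@5, Item 6@1): d1:8  d2:8  d3:8  d4:10  d5:7  d6:7 ⇒ 10.
Reduction 15 − 10 = 5.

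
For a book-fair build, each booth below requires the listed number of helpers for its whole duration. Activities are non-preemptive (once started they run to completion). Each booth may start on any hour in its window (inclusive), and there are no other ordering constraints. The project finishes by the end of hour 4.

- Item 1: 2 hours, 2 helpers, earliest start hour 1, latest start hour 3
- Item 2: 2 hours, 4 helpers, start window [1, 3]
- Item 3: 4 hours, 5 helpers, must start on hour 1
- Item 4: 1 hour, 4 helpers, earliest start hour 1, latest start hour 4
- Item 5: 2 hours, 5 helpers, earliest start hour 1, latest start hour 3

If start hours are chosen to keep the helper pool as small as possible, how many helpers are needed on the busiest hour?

13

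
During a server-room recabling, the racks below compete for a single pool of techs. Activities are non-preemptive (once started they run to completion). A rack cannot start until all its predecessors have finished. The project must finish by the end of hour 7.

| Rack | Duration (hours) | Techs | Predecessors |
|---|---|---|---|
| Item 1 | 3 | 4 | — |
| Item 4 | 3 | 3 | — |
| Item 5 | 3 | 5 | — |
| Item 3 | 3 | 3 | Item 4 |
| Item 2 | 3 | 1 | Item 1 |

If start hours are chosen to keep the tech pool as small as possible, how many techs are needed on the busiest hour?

9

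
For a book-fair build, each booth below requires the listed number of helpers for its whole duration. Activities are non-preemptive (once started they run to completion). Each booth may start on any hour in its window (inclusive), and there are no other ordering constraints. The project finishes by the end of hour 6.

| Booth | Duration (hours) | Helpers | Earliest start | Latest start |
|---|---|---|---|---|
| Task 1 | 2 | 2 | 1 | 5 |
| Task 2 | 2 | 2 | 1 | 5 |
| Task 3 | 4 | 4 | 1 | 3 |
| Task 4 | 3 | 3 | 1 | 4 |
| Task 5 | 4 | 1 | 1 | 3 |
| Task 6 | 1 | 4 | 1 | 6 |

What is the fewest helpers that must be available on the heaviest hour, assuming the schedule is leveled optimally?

8

Early-start (Task 1@1, Task 2@1, Task 3@1, Task 4@1, Task 5@1, Task 6@1) gives peak 16: h1:16  h2:12  h3:8  h4:5  h5:0  h6:0.
Shift Task 4→3, Task 5→3, Task 6→5.
Schedule Task 1@1, Task 2@1, Task 3@1, Task 4@3, Task 5@3, Task 6@5: h1:8  h2:8  h3:8  h4:8  h5:8  h6:1 — peak 8.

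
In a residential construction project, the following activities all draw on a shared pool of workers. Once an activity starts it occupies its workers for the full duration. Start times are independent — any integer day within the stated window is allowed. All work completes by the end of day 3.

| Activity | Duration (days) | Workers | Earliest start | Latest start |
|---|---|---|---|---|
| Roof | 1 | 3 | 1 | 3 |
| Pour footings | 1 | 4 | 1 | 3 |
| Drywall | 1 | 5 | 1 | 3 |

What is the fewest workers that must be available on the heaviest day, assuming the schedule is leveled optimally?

5

Early-start (Roof@1, Pour footings@1, Drywall@1) gives peak 12: d1:12  d2:0  d3:0.
Shift Pour footings→2, Drywall→3.
Schedule Roof@1, Pour footings@2, Drywall@3: d1:3  d2:4  d3:5 — peak 5.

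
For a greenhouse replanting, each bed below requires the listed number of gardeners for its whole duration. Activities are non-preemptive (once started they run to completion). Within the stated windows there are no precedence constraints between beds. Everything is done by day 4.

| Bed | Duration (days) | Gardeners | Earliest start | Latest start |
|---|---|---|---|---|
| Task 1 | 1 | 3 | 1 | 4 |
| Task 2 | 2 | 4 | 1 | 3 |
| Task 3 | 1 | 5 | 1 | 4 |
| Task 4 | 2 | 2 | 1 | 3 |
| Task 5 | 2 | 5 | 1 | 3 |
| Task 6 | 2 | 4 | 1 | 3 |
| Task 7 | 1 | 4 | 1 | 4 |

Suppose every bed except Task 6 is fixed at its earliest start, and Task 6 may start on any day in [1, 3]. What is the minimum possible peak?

23

Task 6@1: d1:27  d2:15  d3:0  d4:0 → peak 27
Task 6@2: d1:23  d2:15  d3:4  d4:0 → peak 23
Task 6@3: d1:23  d2:11  d3:4  d4:4 → peak 23
Best is Task 6@2, peak 23.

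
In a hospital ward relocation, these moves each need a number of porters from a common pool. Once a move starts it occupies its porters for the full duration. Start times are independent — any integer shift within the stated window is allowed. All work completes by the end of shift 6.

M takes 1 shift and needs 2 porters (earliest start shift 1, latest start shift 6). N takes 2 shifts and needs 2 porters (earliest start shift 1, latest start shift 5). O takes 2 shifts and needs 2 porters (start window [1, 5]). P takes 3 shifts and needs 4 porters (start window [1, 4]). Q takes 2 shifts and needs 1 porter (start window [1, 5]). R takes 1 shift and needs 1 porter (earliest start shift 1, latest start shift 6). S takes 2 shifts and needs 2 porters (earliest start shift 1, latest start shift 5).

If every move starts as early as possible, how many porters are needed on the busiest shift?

14

Early-start schedule: M@1, N@1, O@1, P@1, Q@1, R@1, S@1.
Load per shift: shift 1: 14, shift 2: 11, shift 3: 4, shift 4: 0, shift 5: 0, shift 6: 0.
Peak is 14.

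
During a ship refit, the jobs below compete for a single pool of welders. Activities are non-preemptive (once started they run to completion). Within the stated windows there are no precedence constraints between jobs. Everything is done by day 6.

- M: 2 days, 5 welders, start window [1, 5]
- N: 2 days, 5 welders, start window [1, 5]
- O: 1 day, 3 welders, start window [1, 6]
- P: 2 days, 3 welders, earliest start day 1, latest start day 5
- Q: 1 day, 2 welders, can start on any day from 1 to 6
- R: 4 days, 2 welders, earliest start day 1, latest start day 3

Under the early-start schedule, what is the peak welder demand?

20

Early-start schedule: M@1, N@1, O@1, P@1, Q@1, R@1.
Load per day: day 1: 20, day 2: 15, day 3: 2, day 4: 2, day 5: 0, day 6: 0.
Peak is 20.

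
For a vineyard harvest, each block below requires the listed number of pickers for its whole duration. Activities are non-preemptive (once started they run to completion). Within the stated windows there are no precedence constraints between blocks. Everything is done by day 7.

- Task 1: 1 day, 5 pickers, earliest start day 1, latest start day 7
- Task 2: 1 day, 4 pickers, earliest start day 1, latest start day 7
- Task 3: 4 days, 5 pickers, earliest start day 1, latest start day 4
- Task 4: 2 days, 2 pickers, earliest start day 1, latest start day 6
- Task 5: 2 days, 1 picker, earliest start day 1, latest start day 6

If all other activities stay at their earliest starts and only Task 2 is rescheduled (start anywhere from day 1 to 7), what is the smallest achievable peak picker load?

13

Task 2@1: d1:17  d2:8  d3:5  d4:5  d5:0  d6:0  d7:0 → peak 17
Task 2@2: d1:13  d2:12  d3:5  d4:5  d5:0  d6:0  d7:0 → peak 13
Task 2@3: d1:13  d2:8  d3:9  d4:5  d5:0  d6:0  d7:0 → peak 13
Task 2@4: d1:13  d2:8  d3:5  d4:9  d5:0  d6:0  d7:0 → peak 13
Task 2@5: d1:13  d2:8  d3:5  d4:5  d5:4  d6:0  d7:0 → peak 13
Task 2@6: d1:13  d2:8  d3:5  d4:5  d5:0  d6:4  d7:0 → peak 13
Task 2@7: d1:13  d2:8  d3:5  d4:5  d5:0  d6:0  d7:4 → peak 13
Best is Task 2@2, peak 13.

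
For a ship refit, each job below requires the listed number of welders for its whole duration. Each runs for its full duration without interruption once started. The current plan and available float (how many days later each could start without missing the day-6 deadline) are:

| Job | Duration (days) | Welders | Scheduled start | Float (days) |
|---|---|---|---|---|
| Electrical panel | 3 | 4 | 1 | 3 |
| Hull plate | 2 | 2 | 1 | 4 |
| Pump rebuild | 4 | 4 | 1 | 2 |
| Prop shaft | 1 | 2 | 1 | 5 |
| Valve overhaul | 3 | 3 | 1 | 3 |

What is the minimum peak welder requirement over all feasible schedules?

8

Early-start (Electrical panel@1, Hull plate@1, Pump rebuild@1, Prop shaft@1, Valve overhaul@1) gives peak 15: d1:15  d2:13  d3:11  d4:4  d5:0  d6:0.
Shift Pump rebuild→3, Valve overhaul→4.
Schedule Electrical panel@1, Hull plate@1, Pump rebuild@3, Prop shaft@1, Valve overhaul@4: d1:8  d2:6  d3:8  d4:7  d5:7  d6:7 — peak 8.
Total welder-days = 43 over 6 days ⇒ peak ≥ ⌈43/6⌉ = 8, so 8 is optimal.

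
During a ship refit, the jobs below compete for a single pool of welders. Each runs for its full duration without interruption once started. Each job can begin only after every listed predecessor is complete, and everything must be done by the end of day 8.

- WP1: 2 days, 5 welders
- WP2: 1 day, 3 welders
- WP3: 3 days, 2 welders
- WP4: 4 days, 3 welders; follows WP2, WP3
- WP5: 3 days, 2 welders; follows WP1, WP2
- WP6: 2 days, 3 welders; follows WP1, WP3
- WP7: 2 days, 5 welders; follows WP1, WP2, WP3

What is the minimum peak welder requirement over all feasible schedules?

Early-start (WP1@1, WP2@1, WP3@1, WP4@4, WP5@3, WP6@4, WP7@4) gives peak 13: d1:10  d2:7  d3:4  d4:13  d5:13  d6:3  d7:3  d8:0.
Shift WP3→2, WP4→5, WP6→5, WP7→7.
Schedule WP1@1, WP2@1, WP3@2, WP4@5, WP5@3, WP6@5, WP7@7: d1:8  d2:7  d3:4  d4:4  d5:8  d6:6  d7:8  d8:8 — peak 8.

8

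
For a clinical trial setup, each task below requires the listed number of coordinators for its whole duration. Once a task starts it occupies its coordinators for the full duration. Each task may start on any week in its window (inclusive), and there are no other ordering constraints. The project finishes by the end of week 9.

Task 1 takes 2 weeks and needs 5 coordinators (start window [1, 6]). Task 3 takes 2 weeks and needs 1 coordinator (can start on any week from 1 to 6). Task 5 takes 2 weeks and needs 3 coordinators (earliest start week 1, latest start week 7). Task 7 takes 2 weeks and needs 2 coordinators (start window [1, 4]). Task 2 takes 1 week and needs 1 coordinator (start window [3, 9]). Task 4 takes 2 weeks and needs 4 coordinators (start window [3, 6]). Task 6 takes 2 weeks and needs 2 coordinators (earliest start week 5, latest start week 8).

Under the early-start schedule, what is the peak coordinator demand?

Early-start schedule: Task 1@1, Task 3@1, Task 5@1, Task 7@1, Task 2@3, Task 4@3, Task 6@5.
Load per week: week 1: 11, week 2: 11, week 3: 5, week 4: 4, week 5: 2, week 6: 2, week 7: 0, week 8: 0, week 9: 0.
Peak is 11.

11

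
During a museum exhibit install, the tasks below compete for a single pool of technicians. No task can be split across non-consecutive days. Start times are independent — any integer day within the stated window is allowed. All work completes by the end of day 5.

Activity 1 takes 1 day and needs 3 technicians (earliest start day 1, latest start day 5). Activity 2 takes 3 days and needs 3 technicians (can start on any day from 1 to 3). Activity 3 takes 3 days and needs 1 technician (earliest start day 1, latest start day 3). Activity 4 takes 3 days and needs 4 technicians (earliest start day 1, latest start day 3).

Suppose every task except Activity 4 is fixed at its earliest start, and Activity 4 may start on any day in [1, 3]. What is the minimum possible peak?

8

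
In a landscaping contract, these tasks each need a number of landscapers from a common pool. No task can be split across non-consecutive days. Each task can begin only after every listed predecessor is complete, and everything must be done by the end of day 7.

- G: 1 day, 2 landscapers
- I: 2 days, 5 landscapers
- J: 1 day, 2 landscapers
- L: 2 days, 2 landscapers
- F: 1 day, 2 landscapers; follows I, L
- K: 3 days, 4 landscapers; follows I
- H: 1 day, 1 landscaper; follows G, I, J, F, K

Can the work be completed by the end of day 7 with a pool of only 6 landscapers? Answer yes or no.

yes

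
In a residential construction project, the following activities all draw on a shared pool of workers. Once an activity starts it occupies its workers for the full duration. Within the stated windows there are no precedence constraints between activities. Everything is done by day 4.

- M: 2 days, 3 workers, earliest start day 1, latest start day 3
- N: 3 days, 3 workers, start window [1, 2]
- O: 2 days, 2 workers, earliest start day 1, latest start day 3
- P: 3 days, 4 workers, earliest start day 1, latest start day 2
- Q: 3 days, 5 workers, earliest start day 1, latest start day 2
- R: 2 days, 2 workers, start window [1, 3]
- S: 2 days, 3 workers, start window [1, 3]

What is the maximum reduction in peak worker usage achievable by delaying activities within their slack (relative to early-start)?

5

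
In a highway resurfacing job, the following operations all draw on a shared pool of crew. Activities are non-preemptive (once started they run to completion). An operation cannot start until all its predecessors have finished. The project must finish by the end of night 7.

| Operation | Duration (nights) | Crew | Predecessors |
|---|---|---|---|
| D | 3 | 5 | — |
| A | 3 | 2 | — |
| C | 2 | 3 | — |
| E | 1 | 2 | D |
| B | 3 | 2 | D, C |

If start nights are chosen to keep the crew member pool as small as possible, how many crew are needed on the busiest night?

8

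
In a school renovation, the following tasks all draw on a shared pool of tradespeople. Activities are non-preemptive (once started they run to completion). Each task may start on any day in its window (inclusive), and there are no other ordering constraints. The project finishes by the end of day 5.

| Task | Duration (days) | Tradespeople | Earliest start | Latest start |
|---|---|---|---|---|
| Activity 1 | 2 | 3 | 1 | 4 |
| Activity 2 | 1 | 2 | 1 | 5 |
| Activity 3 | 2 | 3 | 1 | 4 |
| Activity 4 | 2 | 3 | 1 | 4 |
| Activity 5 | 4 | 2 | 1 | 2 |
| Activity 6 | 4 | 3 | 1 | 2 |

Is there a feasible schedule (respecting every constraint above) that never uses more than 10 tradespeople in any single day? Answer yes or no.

no

The minimum achievable peak is 11; 10 < 11, so no feasible schedule stays within the cap.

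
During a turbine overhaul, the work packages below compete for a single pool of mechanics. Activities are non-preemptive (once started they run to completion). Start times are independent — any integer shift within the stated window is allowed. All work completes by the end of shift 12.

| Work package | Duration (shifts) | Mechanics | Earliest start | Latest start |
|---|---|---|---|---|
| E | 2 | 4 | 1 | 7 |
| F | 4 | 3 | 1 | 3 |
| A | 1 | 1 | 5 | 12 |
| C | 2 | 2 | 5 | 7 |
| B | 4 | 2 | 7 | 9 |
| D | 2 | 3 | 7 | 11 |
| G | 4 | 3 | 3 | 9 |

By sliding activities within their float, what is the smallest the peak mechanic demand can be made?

5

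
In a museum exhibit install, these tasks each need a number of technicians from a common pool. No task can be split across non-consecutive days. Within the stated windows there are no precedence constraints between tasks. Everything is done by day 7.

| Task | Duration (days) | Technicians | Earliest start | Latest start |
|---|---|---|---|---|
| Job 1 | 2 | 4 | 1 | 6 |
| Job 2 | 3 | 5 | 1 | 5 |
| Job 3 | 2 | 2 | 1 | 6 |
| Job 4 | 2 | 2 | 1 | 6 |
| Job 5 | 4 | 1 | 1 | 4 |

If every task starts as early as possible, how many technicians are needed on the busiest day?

14

Early-start schedule: Job 1@1, Job 2@1, Job 3@1, Job 4@1, Job 5@1.
Load per day: day 1: 14, day 2: 14, day 3: 6, day 4: 1, day 5: 0, day 6: 0, day 7: 0.
Peak is 14.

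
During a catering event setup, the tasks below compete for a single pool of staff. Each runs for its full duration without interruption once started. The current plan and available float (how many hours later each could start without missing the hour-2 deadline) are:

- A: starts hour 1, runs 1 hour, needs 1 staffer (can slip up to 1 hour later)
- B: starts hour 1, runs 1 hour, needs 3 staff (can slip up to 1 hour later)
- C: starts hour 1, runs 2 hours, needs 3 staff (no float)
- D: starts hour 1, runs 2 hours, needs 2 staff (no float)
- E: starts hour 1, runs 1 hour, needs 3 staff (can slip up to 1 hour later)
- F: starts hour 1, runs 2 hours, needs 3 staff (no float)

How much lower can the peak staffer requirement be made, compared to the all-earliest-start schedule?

Early-start peak: h1:15  h2:8 ⇒ 15.
Leveled (A@1, B@1, C@1, D@1, E@2, F@1): h1:12  h2:11 ⇒ 12.
Reduction 15 − 12 = 3.

3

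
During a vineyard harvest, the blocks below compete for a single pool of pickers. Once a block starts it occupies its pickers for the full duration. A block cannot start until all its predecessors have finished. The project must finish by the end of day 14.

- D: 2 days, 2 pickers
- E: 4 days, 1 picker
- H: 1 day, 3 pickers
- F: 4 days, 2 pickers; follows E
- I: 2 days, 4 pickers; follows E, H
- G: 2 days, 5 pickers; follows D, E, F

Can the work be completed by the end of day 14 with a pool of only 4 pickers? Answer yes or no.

no

The minimum achievable peak is 5; 4 < 5, so no feasible schedule stays within the cap.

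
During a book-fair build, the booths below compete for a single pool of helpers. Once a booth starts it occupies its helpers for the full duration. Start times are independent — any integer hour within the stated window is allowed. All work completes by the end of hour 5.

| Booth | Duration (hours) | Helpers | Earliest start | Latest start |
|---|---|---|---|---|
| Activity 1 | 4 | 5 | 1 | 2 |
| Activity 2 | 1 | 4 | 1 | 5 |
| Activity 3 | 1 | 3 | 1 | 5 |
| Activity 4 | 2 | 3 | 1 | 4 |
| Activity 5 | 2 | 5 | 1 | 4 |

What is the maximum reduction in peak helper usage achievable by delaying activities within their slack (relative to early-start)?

10

Early-start peak: h1:20  h2:13  h3:5  h4:5  h5:0 ⇒ 20.
Leveled (Activity 1@1, Activity 2@1, Activity 3@5, Activity 4@2, Activity 5@4): h1:9  h2:8  h3:8  h4:10  h5:8 ⇒ 10.
Reduction 20 − 10 = 10.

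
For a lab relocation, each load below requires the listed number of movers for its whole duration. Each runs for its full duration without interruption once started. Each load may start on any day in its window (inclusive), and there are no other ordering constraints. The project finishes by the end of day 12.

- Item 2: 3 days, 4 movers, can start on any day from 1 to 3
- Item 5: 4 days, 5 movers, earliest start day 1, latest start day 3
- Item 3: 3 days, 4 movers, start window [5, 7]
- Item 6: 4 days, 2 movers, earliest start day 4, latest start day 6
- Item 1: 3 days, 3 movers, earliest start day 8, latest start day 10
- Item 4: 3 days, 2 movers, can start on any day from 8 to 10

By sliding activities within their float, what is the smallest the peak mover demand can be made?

9

Schedule Item 2@1, Item 5@1, Item 3@5, Item 6@4, Item 1@8, Item 4@8: d1:9  d2:9  d3:9  d4:7  d5:6  d6:6  d7:6  d8:5  d9:5  d10:5  d11:0  d12:0 — peak 9.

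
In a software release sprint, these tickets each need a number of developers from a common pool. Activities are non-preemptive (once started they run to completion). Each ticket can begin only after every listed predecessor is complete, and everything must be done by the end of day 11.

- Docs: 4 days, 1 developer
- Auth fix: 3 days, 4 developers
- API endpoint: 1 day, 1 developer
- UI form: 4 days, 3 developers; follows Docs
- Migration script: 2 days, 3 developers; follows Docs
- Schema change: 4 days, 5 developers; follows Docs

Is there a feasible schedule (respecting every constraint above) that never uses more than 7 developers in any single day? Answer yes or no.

The minimum achievable peak is 8; 7 < 8, so no feasible schedule stays within the cap.

no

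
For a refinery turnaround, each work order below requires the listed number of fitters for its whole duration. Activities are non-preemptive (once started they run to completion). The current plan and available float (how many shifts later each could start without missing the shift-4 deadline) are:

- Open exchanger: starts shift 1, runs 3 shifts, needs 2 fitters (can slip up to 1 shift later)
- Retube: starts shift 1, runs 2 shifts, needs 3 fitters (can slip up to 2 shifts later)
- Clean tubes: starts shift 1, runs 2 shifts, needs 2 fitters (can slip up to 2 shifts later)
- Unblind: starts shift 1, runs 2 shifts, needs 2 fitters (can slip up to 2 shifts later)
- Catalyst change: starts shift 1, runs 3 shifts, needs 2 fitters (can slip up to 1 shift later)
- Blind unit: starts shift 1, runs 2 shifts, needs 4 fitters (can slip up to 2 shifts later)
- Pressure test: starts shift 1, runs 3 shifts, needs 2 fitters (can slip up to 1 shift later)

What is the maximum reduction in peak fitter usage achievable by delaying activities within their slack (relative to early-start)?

5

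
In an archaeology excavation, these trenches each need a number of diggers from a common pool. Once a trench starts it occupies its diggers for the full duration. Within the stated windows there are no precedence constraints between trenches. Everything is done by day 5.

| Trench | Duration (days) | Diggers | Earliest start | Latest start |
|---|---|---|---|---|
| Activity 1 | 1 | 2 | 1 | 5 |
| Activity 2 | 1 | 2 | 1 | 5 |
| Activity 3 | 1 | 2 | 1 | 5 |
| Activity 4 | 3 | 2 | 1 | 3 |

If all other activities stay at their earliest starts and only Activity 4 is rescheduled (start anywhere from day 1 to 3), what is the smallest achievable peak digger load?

6

Activity 4@1: d1:8  d2:2  d3:2  d4:0  d5:0 → peak 8
Activity 4@2: d1:6  d2:2  d3:2  d4:2  d5:0 → peak 6
Activity 4@3: d1:6  d2:0  d3:2  d4:2  d5:2 → peak 6
Best is Activity 4@2, peak 6.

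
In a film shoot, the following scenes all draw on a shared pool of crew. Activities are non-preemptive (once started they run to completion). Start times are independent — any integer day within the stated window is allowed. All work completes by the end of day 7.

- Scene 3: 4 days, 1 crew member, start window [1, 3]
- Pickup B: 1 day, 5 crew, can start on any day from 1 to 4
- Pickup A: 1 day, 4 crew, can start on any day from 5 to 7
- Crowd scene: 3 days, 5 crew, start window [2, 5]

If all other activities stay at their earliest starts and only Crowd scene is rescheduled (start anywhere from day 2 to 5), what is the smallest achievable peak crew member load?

Crowd scene@2: d1:6  d2:6  d3:6  d4:6  d5:4  d6:0  d7:0 → peak 6
Crowd scene@3: d1:6  d2:1  d3:6  d4:6  d5:9  d6:0  d7:0 → peak 9
Crowd scene@4: d1:6  d2:1  d3:1  d4:6  d5:9  d6:5  d7:0 → peak 9
Crowd scene@5: d1:6  d2:1  d3:1  d4:1  d5:9  d6:5  d7:5 → peak 9
Best is Crowd scene@2, peak 6.

6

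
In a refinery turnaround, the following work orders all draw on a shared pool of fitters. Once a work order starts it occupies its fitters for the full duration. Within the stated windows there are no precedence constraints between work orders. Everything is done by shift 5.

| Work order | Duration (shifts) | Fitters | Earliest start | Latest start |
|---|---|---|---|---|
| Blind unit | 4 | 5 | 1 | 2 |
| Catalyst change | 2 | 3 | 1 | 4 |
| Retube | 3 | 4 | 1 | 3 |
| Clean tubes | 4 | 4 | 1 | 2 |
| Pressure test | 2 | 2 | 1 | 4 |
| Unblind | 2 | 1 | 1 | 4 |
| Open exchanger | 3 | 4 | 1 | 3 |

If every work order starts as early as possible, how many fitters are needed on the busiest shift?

Early-start schedule: Blind unit@1, Catalyst change@1, Retube@1, Clean tubes@1, Pressure test@1, Unblind@1, Open exchanger@1.
Load per shift: shift 1: 23, shift 2: 23, shift 3: 17, shift 4: 9, shift 5: 0.
Peak is 23.

23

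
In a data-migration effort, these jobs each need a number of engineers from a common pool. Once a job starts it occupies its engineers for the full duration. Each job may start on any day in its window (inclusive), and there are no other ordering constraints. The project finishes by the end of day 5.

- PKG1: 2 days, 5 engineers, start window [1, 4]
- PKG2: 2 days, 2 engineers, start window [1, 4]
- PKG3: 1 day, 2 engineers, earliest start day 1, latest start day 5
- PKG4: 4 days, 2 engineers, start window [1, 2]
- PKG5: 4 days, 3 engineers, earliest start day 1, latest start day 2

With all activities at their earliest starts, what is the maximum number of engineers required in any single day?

14

Early-start schedule: PKG1@1, PKG2@1, PKG3@1, PKG4@1, PKG5@1.
Load per day: day 1: 14, day 2: 12, day 3: 5, day 4: 5, day 5: 0.
Peak is 14.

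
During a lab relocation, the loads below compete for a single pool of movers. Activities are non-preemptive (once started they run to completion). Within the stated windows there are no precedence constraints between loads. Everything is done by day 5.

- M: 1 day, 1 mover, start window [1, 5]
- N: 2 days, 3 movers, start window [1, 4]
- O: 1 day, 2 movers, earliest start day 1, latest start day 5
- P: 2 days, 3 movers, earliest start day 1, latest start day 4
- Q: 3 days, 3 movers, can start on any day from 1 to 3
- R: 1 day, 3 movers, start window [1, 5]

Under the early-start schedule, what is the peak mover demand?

Early-start schedule: M@1, N@1, O@1, P@1, Q@1, R@1.
Load per day: day 1: 15, day 2: 9, day 3: 3, day 4: 0, day 5: 0.
Peak is 15.

15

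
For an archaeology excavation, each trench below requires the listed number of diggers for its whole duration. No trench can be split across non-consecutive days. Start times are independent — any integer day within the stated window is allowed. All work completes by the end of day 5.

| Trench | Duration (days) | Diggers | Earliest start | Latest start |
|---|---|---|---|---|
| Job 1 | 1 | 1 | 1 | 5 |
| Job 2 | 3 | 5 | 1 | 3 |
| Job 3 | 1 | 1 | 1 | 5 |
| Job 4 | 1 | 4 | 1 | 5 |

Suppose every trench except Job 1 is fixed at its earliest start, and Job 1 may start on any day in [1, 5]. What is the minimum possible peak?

Job 1@1: d1:11  d2:5  d3:5  d4:0  d5:0 → peak 11
Job 1@2: d1:10  d2:6  d3:5  d4:0  d5:0 → peak 10
Job 1@3: d1:10  d2:5  d3:6  d4:0  d5:0 → peak 10
Job 1@4: d1:10  d2:5  d3:5  d4:1  d5:0 → peak 10
Job 1@5: d1:10  d2:5  d3:5  d4:0  d5:1 → peak 10
Best is Job 1@2, peak 10.

10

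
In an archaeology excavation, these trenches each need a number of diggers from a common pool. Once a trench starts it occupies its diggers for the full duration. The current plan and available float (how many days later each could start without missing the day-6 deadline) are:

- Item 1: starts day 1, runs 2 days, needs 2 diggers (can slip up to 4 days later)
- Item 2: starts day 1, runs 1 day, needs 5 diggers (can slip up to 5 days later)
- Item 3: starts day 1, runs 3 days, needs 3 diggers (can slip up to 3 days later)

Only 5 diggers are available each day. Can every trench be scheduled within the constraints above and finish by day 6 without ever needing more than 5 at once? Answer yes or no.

yes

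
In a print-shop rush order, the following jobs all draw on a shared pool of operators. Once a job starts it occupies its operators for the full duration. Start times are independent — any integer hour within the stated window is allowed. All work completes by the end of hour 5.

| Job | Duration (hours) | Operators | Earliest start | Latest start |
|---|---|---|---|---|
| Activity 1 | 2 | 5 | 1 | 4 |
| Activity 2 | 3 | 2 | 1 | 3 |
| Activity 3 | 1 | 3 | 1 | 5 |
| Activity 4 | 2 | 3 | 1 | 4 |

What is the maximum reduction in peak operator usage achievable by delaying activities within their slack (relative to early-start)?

8

Early-start peak: h1:13  h2:10  h3:2  h4:0  h5:0 ⇒ 13.
Leveled (Activity 1@1, Activity 2@3, Activity 3@3, Activity 4@4): h1:5  h2:5  h3:5  h4:5  h5:5 ⇒ 5.
Reduction 13 − 5 = 8.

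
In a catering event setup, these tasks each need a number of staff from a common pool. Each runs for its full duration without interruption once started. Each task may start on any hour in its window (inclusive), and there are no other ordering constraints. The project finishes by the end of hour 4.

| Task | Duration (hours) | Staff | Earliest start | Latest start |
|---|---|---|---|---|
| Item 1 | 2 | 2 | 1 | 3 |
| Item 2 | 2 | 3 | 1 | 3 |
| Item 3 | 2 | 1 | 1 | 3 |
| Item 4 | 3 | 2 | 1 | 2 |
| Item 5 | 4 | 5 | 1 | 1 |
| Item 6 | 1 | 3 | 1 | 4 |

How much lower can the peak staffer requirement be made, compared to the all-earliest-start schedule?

Early-start peak: h1:16  h2:13  h3:7  h4:5 ⇒ 16.
Leveled (Item 1@1, Item 2@3, Item 3@1, Item 4@1, Item 5@1, Item 6@4): h1:10  h2:10  h3:10  h4:11 ⇒ 11.
Reduction 16 − 11 = 5.

5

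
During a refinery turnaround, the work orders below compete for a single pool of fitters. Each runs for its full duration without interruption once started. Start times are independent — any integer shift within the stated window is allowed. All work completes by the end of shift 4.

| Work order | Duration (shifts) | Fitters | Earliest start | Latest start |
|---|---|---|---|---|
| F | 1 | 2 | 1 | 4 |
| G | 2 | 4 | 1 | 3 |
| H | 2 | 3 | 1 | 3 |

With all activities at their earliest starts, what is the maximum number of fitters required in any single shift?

9

Early-start schedule: F@1, G@1, H@1.
Load per shift: shift 1: 9, shift 2: 7, shift 3: 0, shift 4: 0.
Peak is 9.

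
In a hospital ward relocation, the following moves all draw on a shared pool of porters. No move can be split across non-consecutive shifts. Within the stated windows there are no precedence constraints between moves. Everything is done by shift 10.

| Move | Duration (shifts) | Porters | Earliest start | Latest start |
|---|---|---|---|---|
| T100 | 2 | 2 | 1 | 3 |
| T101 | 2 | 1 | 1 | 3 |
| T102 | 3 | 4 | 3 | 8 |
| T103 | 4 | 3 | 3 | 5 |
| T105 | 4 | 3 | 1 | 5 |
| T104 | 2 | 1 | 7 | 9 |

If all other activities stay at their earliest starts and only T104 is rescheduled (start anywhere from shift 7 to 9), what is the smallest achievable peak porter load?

T104@7: s1:6  s2:6  s3:10  s4:10  s5:7  s6:3  s7:1  s8:1  s9:0  s10:0 → peak 10
T104@8: s1:6  s2:6  s3:10  s4:10  s5:7  s6:3  s7:0  s8:1  s9:1  s10:0 → peak 10
T104@9: s1:6  s2:6  s3:10  s4:10  s5:7  s6:3  s7:0  s8:0  s9:1  s10:1 → peak 10
Best is T104@7, peak 10.

10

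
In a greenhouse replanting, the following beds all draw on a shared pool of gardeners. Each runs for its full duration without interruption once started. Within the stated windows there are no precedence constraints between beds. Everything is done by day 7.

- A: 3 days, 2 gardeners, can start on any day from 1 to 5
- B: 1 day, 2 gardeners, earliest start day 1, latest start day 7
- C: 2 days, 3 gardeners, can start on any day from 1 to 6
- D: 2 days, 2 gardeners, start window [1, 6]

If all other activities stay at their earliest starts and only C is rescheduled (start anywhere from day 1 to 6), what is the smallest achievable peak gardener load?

C@1: d1:9  d2:7  d3:2  d4:0  d5:0  d6:0  d7:0 → peak 9
C@2: d1:6  d2:7  d3:5  d4:0  d5:0  d6:0  d7:0 → peak 7
C@3: d1:6  d2:4  d3:5  d4:3  d5:0  d6:0  d7:0 → peak 6
C@4: d1:6  d2:4  d3:2  d4:3  d5:3  d6:0  d7:0 → peak 6
C@5: d1:6  d2:4  d3:2  d4:0  d5:3  d6:3  d7:0 → peak 6
C@6: d1:6  d2:4  d3:2  d4:0  d5:0  d6:3  d7:3 → peak 6
Best is C@3, peak 6.

6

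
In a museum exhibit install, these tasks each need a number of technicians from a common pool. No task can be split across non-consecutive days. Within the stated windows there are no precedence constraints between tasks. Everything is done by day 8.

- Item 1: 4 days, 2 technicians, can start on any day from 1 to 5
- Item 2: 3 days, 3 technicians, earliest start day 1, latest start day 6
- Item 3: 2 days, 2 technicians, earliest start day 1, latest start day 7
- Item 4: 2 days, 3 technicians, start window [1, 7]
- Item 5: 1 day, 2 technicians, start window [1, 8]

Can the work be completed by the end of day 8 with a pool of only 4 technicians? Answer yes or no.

The minimum achievable peak is 5; 4 < 5, so no feasible schedule stays within the cap.

no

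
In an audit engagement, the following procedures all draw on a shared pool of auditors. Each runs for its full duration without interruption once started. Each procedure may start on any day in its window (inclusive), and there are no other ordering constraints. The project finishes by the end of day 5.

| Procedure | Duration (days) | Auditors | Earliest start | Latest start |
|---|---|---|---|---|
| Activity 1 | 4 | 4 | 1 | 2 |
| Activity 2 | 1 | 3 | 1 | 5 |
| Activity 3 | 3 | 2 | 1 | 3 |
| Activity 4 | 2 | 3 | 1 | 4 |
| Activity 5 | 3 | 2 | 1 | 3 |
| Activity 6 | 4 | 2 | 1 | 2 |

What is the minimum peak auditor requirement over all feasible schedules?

10

Early-start (Activity 1@1, Activity 2@1, Activity 3@1, Activity 4@1, Activity 5@1, Activity 6@1) gives peak 16: d1:16  d2:13  d3:10  d4:6  d5:0.
Shift Activity 3→3, Activity 5→3, Activity 6→2.
Schedule Activity 1@1, Activity 2@1, Activity 3@3, Activity 4@1, Activity 5@3, Activity 6@2: d1:10  d2:9  d3:10  d4:10  d5:6 — peak 10.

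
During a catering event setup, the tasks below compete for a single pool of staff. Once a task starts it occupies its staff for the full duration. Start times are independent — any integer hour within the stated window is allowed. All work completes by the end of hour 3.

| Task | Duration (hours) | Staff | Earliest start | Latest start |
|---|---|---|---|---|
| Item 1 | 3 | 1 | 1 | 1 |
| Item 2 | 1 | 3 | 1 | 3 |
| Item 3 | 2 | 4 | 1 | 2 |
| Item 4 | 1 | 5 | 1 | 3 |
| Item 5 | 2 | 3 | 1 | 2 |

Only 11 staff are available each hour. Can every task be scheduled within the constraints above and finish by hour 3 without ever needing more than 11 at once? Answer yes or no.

Schedule Item 1@1, Item 2@1, Item 3@1, Item 4@3, Item 5@2: h1:8  h2:8  h3:9 — peak 9 ≤ 11.

yes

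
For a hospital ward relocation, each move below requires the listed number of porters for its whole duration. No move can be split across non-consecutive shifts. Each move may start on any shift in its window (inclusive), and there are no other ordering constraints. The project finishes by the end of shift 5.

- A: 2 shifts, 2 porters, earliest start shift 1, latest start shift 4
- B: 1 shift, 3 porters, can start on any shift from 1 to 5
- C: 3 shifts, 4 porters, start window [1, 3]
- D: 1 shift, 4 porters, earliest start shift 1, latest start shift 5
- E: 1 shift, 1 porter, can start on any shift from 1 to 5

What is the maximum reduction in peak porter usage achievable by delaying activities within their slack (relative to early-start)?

8

Early-start peak: s1:14  s2:6  s3:4  s4:0  s5:0 ⇒ 14.
Leveled (A@1, B@1, C@2, D@5, E@1): s1:6  s2:6  s3:4  s4:4  s5:4 ⇒ 6.
Reduction 14 − 6 = 8.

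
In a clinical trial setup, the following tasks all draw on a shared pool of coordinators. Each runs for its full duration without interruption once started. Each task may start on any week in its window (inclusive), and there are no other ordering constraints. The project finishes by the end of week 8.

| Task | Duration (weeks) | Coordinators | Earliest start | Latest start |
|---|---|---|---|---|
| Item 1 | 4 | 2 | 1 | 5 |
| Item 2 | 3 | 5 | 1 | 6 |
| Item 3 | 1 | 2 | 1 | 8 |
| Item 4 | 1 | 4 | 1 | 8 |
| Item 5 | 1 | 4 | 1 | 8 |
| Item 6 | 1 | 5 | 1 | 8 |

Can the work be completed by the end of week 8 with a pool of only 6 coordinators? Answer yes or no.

Schedule Item 1@1, Item 2@5, Item 3@1, Item 4@2, Item 5@3, Item 6@8: w1:4  w2:6  w3:6  w4:2  w5:5  w6:5  w7:5  w8:5 — peak 6 ≤ 6.

yes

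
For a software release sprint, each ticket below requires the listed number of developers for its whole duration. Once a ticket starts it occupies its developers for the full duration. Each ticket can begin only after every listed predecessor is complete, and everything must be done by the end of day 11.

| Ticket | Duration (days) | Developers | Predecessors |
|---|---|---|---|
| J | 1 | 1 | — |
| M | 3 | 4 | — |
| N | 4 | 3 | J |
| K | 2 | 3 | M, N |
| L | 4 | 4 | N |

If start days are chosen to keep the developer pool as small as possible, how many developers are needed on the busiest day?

7

Schedule J@1, M@1, N@2, K@6, L@6: d1:5  d2:7  d3:7  d4:3  d5:3  d6:7  d7:7  d8:4  d9:4  d10:0  d11:0 — peak 7.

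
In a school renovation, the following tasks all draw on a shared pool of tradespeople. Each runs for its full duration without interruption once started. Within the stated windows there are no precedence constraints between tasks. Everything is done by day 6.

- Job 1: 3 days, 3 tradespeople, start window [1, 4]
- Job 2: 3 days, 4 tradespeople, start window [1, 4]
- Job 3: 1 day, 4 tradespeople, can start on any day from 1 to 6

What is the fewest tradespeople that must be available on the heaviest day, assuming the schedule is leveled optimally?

7

Early-start (Job 1@1, Job 2@1, Job 3@1) gives peak 11: d1:11  d2:7  d3:7  d4:0  d5:0  d6:0.
Shift Job 3→4.
Schedule Job 1@1, Job 2@1, Job 3@4: d1:7  d2:7  d3:7  d4:4  d5:0  d6:0 — peak 7.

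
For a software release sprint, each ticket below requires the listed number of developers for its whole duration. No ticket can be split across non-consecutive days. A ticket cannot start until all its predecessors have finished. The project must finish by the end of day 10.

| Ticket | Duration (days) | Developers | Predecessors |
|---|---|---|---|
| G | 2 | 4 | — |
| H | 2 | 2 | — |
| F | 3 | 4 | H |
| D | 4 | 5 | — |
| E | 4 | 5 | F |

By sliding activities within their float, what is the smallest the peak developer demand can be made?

Early-start (G@1, H@1, F@3, D@1, E@6) gives peak 11: d1:11  d2:11  d3:9  d4:9  d5:4  d6:5  d7:5  d8:5  d9:5  d10:0.
Shift D→3, E→7.
Schedule G@1, H@1, F@3, D@3, E@7: d1:6  d2:6  d3:9  d4:9  d5:9  d6:5  d7:5  d8:5  d9:5  d10:5 — peak 9.

9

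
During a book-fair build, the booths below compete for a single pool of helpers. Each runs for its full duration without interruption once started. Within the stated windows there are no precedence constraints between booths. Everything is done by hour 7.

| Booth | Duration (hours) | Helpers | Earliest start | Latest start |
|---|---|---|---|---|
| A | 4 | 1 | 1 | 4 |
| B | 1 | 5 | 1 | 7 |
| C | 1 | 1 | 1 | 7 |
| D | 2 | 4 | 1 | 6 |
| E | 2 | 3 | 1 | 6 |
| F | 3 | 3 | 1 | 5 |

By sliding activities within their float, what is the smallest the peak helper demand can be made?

6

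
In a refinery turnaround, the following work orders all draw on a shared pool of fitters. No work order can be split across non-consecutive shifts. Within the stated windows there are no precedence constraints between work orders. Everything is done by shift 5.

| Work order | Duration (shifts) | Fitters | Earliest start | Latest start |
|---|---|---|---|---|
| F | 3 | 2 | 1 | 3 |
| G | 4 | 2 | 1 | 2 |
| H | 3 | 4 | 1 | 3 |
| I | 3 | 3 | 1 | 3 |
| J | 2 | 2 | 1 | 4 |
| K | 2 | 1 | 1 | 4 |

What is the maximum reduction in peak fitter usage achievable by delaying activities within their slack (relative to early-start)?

3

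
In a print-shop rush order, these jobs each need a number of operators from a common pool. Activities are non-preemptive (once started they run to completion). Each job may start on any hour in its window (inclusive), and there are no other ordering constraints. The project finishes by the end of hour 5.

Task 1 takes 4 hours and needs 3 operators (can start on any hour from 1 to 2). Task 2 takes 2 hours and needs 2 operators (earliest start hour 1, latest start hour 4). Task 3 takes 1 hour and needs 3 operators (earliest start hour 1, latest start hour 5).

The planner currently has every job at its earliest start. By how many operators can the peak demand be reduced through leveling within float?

3

Early-start peak: h1:8  h2:5  h3:3  h4:3  h5:0 ⇒ 8.
Leveled (Task 1@1, Task 2@1, Task 3@5): h1:5  h2:5  h3:3  h4:3  h5:3 ⇒ 5.
Reduction 8 − 5 = 3.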